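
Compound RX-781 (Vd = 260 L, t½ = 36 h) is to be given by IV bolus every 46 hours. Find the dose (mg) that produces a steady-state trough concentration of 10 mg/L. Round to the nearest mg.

τ/t½ = 46/36 ≈ 1.2778, so f = (1/2)^(46/36) ≈ 0.412430.
Cmin,ss = (D/Vd)·f/(1−f), so D = Cmin,ss·Vd·(1−f)/f.
D = 10 × 260 × (1−f)/f ≈ 10 × 260 × 1.42465 ≈ 3704.09 mg.

3704 mg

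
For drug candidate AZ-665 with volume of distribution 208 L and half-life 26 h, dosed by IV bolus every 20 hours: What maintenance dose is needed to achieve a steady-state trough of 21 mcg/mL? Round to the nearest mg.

3077 mg

τ/t½ = 20/26 ≈ 0.76923, so f = (1/2)^(20/26) ≈ 0.586730.
Cmin,ss = (D/Vd)·f/(1−f), so D = Cmin,ss·Vd·(1−f)/f.
D = 21 × 208 × (1−f)/f ≈ 21 × 208 × 0.70436 ≈ 3076.64 mg.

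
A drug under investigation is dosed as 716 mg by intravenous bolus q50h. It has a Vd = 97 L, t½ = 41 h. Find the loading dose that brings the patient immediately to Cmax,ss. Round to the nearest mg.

1255 mg

f = (1/2)^(50/41) ≈ 0.429428; accumulation ratio R = 1/(1−f) ≈ 1.75263.
Loading dose to hit Cmax,ss on first dose: D_load = D_maint·R ≈ 716 × 1.75263 ≈ 1254.88 mg.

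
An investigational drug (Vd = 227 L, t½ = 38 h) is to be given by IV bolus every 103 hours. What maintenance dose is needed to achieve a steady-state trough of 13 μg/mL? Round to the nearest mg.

τ/t½ = 103/38 ≈ 2.7105, so f = (1/2)^(103/38) ≈ 0.152774.
Cmin,ss = (D/Vd)·f/(1−f), so D = Cmin,ss·Vd·(1−f)/f.
D = 13 × 227 × (1−f)/f ≈ 13 × 227 × 5.54562 ≈ 16365.12 mg.

16365 mg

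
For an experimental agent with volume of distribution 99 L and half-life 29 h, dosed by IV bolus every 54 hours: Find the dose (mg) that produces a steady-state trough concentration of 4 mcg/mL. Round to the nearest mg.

τ/t½ = 54/29 ≈ 1.8621, so f = (1/2)^(54/29) ≈ 0.275082.
Cmin,ss = (D/Vd)·f/(1−f), so D = Cmin,ss·Vd·(1−f)/f.
D = 4 × 99 × (1−f)/f ≈ 4 × 99 × 2.63528 ≈ 1043.57 mg.

1044 mg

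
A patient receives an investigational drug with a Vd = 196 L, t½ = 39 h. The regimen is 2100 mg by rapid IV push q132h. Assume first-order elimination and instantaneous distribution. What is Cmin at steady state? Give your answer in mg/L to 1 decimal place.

1.1 mg/L

Over one 132-h interval, 132/39 ≈ 3.3846 half-lives elapse, leaving f ≈ 0.0957 of each dose.
Single-dose peak C₀ = D/Vd = 2100/196 ≈ 10.714 mg/L.
Steady-state trough Cmin,ss = C₀·f/(1−f) ≈ 10.714 × 0.0957/0.9043 ≈ 1.134 mg/L.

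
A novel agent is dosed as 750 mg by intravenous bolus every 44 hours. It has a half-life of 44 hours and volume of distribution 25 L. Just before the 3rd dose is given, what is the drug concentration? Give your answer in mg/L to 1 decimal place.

f = (1/2)^(τ/t½) = (1/2)^(44/44) ≈ 0.5000.
C₀ = D/Vd = 750/25 ≈ 30.000 mg/L.
Before the 3rd dose, 2 doses have been given. Superposition: Cmin = C₀·(f + f²).
≈ 30.000 × (0.5000 + 0.2500) ≈ 30.000 × 0.7500 ≈ 22.500 mg/L.

22.5 mg/L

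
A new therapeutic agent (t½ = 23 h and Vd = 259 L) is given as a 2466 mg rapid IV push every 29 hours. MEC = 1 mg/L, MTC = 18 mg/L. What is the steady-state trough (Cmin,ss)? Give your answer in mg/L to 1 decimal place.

Over one 29-h interval, 29/23 ≈ 1.2609 half-lives elapse, leaving f ≈ 0.4173 of each dose.
Each bolus raises the concentration by D/Vd = 2466/259 ≈ 9.521 mg/L.
Steady-state trough Cmin,ss = C₀·f/(1−f) ≈ 9.521 × 0.4173/0.5827 ≈ 6.818 mg/L.
Trough 6.8 mg/L vs MEC 1 mg/L: adequate.

6.8 mg/L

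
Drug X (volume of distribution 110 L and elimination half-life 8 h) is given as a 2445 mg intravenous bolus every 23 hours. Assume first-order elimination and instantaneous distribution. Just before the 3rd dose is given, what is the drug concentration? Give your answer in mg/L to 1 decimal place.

3.4 mg/L

f = (1/2)^(τ/t½) = (1/2)^(23/8) ≈ 0.1363.
C₀ = D/Vd = 2445/110 ≈ 22.227 mg/L.
Before the 3rd dose, 2 doses have been given. Superposition: Cmin = C₀·(f + f²).
≈ 22.227 × (0.1363 + 0.0186) ≈ 22.227 × 0.1549 ≈ 3.443 mg/L.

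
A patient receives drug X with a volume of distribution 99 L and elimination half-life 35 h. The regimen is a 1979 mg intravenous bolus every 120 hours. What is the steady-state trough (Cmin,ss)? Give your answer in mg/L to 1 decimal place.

2.0 mg/L

τ/t½ = 120/35 ≈ 3.4286, so fraction remaining f = (1/2)^(120/35) ≈ 0.0929.
Each bolus raises the concentration by D/Vd = 1979/99 ≈ 19.990 mg/L.
Steady-state trough Cmin,ss = C₀·f/(1−f) ≈ 19.990 × 0.0929/0.9071 ≈ 2.047 mg/L.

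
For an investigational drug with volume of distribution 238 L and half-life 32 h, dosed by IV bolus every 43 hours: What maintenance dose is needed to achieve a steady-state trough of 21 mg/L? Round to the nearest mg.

7687 mg

τ/t½ = 43/32 ≈ 1.3438, so f = (1/2)^(43/32) ≈ 0.393995.
Cmin,ss = (D/Vd)·f/(1−f), so D = Cmin,ss·Vd·(1−f)/f.
D = 21 × 238 × (1−f)/f ≈ 21 × 238 × 1.53810 ≈ 7687.42 mg.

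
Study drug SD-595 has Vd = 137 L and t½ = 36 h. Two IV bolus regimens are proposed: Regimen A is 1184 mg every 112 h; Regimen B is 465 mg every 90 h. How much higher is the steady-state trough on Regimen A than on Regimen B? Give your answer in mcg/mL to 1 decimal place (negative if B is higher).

Regimen A: f = (1/2)^(112/36) ≈ 0.1157; Cmin,ss = (1184/137)·f/(1−f) ≈ 1.131 mcg/mL.
Regimen B: f = (1/2)^(90/36) ≈ 0.1768; Cmin,ss = (465/137)·f/(1−f) ≈ 0.729 mcg/mL.
Difference ≈ 1.131 − 0.729 ≈ 0.402 mcg/mL.

0.4 mcg/mL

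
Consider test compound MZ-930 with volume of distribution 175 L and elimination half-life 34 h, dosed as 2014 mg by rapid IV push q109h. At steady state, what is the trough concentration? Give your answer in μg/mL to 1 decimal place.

1.4 μg/mL

τ/t½ = 109/34 ≈ 3.2059, so fraction remaining f = (1/2)^(109/34) ≈ 0.1084.
At steady state, accumulation factor R = 1/(1 − e^(−kτ)) ≈ 1.1216.
Each bolus raises the concentration by D/Vd = 2014/175 ≈ 11.509 μg/mL.
Steady-state peak Cmax,ss = C₀·R ≈ 11.509 × 1.1216 ≈ 12.908 μg/mL.
Steady-state trough Cmin,ss = Cmax,ss·f ≈ 12.908 × 0.1084 ≈ 1.399 μg/mL.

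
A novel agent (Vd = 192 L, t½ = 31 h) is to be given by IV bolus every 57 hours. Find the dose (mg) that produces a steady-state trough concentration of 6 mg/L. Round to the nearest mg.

τ/t½ = 57/31 ≈ 1.8387, so f = (1/2)^(57/31) ≈ 0.279572.
Cmin,ss = (D/Vd)·f/(1−f), so D = Cmin,ss·Vd·(1−f)/f.
D = 6 × 192 × (1−f)/f ≈ 6 × 192 × 2.57690 ≈ 2968.59 mg.

2969 mg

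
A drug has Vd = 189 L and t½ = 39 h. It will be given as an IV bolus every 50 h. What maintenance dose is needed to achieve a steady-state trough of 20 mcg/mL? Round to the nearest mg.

τ/t½ = 50/39 ≈ 1.2821, so f = (1/2)^(50/39) ≈ 0.411210.
Cmin,ss = (D/Vd)·f/(1−f), so D = Cmin,ss·Vd·(1−f)/f.
D = 20 × 189 × (1−f)/f ≈ 20 × 189 × 1.43185 ≈ 5412.39 mg.

5412 mg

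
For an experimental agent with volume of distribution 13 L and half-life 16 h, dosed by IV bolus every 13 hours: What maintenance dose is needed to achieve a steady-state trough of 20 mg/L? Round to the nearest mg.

197 mg

τ/t½ = 13/16 ≈ 0.8125, so f = (1/2)^(13/16) ≈ 0.569394.
Cmin,ss = (D/Vd)·f/(1−f), so D = Cmin,ss·Vd·(1−f)/f.
D = 20 × 13 × (1−f)/f ≈ 20 × 13 × 0.75625 ≈ 196.62 mg.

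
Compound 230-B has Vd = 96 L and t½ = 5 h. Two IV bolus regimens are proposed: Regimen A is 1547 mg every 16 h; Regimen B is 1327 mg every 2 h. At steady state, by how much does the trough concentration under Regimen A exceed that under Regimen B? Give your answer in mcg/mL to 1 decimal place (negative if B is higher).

Regimen A: f = (1/2)^(16/5) ≈ 0.1088; Cmin,ss = (1547/96)·f/(1−f) ≈ 1.967 mcg/mL.
Regimen B: f = (1/2)^(2/5) ≈ 0.7579; Cmin,ss = (1327/96)·f/(1−f) ≈ 43.273 mcg/mL.
Difference ≈ 1.967 − 43.273 ≈ -41.306 mcg/mL.

-41.3 mcg/mL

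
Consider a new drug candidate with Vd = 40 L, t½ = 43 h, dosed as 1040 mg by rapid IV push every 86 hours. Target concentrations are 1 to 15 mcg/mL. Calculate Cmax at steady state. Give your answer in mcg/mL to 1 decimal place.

τ = 86 h = 2 half-lives, so f = (1/2)^2 = 0.25.
At steady state, R = 1/(1 − 0.25) = 4/3.
Single-dose peak C₀ = D/Vd = 1040/40 = 26 mcg/mL.
Steady-state peak Cmax,ss = C₀·R = 26 × 4/3 ≈ 34.667 mcg/mL.
Peak 34.7 mcg/mL vs MTC 15 mcg/mL: exceeds toxic threshold.

34.7 mcg/mL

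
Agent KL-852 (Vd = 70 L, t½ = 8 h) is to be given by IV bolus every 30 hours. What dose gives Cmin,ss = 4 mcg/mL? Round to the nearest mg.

3487 mg

τ/t½ = 30/8 ≈ 3.75, so f = (1/2)^(30/8) ≈ 0.074325.
Cmin,ss = (D/Vd)·f/(1−f), so D = Cmin,ss·Vd·(1−f)/f.
D = 4 × 70 × (1−f)/f ≈ 4 × 70 × 12.45442 ≈ 3487.24 mg.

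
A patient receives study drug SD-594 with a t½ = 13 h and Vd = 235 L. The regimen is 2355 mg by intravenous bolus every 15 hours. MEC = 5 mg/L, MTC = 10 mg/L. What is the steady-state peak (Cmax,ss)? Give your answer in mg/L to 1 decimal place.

18.2 mg/L

τ/t½ = 15/13 ≈ 1.1538, so fraction remaining f = (1/2)^(15/13) ≈ 0.4494.
At steady state, accumulation factor R = 1/(1 − e^(−kτ)) ≈ 1.8162.
Each bolus raises the concentration by D/Vd = 2355/235 ≈ 10.021 mg/L.
Cmax,ss = C₀/(1 − f) ≈ 10.021/0.5506 ≈ 18.200 mg/L.
Peak 18.2 mg/L vs MTC 10 mg/L: exceeds toxic threshold.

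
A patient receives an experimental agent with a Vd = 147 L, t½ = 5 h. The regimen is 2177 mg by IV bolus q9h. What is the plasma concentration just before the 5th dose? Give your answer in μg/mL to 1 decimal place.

f = (1/2)^(τ/t½) = (1/2)^(9/5) ≈ 0.2872.
C₀ = D/Vd = 2177/147 ≈ 14.810 μg/mL.
Before the 5th dose, 4 doses have been given. Superposition: Cmin = C₀·(f + f² + … + f^4).
≈ 14.810 × (0.2872 + 0.0825 + 0.0237 + 0.0068) ≈ 14.810 × 0.4002 ≈ 5.927 μg/mL.

5.9 μg/mL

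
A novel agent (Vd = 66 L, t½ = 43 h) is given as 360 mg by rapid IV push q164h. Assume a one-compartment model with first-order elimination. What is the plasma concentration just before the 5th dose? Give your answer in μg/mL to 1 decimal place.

0.4 μg/mL

f = (1/2)^(τ/t½) = (1/2)^(164/43) ≈ 0.0711.
C₀ = D/Vd = 360/66 ≈ 5.455 μg/mL.
Before the 5th dose, 4 doses have been given. Superposition: Cmin = C₀·(f + f² + … + f^4).
≈ 5.455 × (0.0711 + 0.0051 + 0.0004 + 0.0000) ≈ 5.455 × 0.0766 ≈ 0.418 μg/mL.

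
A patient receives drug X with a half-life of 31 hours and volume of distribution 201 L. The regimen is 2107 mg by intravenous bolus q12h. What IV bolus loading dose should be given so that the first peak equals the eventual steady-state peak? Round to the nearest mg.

8953 mg

f = (1/2)^(12/31) ≈ 0.764667; accumulation ratio R = 1/(1−f) ≈ 4.24930.
Loading dose to hit Cmax,ss on first dose: D_load = D_maint·R ≈ 2107 × 4.24930 ≈ 8953.28 mg.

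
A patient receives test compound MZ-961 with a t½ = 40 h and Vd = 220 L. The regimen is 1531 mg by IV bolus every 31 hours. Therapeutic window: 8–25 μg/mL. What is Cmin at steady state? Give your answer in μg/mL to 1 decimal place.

τ/t½ = 31/40 ≈ 0.775, so fraction remaining f = (1/2)^(31/40) ≈ 0.5844.
At steady state, accumulation factor R = 1/(1 − e^(−kτ)) ≈ 2.4062.
Each bolus raises the concentration by D/Vd = 1531/220 ≈ 6.959 μg/mL.
Steady-state peak Cmax,ss = C₀·R ≈ 6.959 × 2.4062 ≈ 16.745 μg/mL.
Steady-state trough Cmin,ss = Cmax,ss·f ≈ 16.745 × 0.5844 ≈ 9.786 μg/mL.
Trough 9.8 μg/mL vs MEC 8 μg/mL: adequate.

9.8 μg/mL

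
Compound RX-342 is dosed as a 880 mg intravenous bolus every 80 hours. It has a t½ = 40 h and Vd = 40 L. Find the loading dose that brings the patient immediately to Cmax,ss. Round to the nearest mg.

f = (1/2)^(80/40) ≈ 0.250000; accumulation ratio R = 1/(1−f) ≈ 1.33333.
Loading dose to hit Cmax,ss on first dose: D_load = D_maint·R ≈ 880 × 1.33333 ≈ 1173.33 mg.

1173 mg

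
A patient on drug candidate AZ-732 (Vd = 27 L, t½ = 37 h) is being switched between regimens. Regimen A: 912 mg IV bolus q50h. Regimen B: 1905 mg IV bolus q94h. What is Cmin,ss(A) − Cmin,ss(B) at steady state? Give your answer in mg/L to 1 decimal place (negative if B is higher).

7.1 mg/L

Regimen A: f = (1/2)^(50/37) ≈ 0.3919; Cmin,ss = (912/27)·f/(1−f) ≈ 21.769 mg/L.
Regimen B: f = (1/2)^(94/37) ≈ 0.1719; Cmin,ss = (1905/27)·f/(1−f) ≈ 14.646 mg/L.
Difference ≈ 21.769 − 14.646 ≈ 7.123 mg/L.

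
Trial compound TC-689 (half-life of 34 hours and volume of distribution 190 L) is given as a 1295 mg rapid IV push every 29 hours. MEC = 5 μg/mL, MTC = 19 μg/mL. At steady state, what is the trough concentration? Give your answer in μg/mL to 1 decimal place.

τ/t½ = 29/34 ≈ 0.85294, so fraction remaining f = (1/2)^(29/34) ≈ 0.5537.
Accumulation ratio R = 1/(1 − f) ≈ 1/0.4463 ≈ 2.2406.
Each bolus raises the concentration by D/Vd = 1295/190 ≈ 6.816 μg/mL.
Cmax,ss = C₀/(1 − f) ≈ 6.816/0.4463 ≈ 15.272 μg/mL.
One interval later, Cmin,ss = Cmax,ss·e^(−kτ) ≈ 15.272 × 0.5537 ≈ 8.456 μg/mL.
Trough 8.5 μg/mL vs MEC 5 μg/mL: adequate.

8.5 μg/mL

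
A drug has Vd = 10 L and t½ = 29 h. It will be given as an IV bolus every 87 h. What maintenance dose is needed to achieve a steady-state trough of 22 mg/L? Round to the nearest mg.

1540 mg

τ/t½ = 87/29 ≈ 3, so f = (1/2)^(87/29) ≈ 0.125000.
Cmin,ss = (D/Vd)·f/(1−f), so D = Cmin,ss·Vd·(1−f)/f.
D = 22 × 10 × (1−f)/f ≈ 22 × 10 × 7.00000 ≈ 1540.00 mg.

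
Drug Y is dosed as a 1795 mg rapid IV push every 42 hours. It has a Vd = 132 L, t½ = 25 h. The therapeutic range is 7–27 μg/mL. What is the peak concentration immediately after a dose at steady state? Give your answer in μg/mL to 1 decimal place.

19.8 μg/mL

Over one 42-h interval, 42/25 ≈ 1.68 half-lives elapse, leaving f ≈ 0.3121 of each dose.
At steady state, accumulation factor R = 1/(1 − e^(−kτ)) ≈ 1.4537.
Single-dose peak C₀ = D/Vd = 1795/132 ≈ 13.598 μg/mL.
Steady-state peak Cmax,ss = C₀·R ≈ 13.598 × 1.4537 ≈ 19.767 μg/mL.
Peak 19.8 μg/mL vs MTC 27 μg/mL: below toxic threshold.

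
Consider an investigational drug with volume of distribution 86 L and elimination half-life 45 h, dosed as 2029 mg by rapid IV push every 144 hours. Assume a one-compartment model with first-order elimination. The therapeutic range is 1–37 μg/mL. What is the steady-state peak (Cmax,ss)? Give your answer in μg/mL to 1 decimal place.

Over one 144-h interval, 144/45 ≈ 3.2 half-lives elapse, leaving f ≈ 0.1088 of each dose.
At steady state, accumulation factor R = 1/(1 − e^(−kτ)) ≈ 1.1221.
Each bolus raises the concentration by D/Vd = 2029/86 ≈ 23.593 μg/mL.
Steady-state peak Cmax,ss = C₀·R ≈ 23.593 × 1.1221 ≈ 26.474 μg/mL.
Peak 26.5 μg/mL vs MTC 37 μg/mL: below toxic threshold.

26.5 μg/mL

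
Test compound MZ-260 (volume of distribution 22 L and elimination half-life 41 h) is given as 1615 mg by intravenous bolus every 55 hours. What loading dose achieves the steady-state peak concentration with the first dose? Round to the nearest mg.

f = (1/2)^(55/41) ≈ 0.394620; accumulation ratio R = 1/(1−f) ≈ 1.65186.
Loading dose to hit Cmax,ss on first dose: D_load = D_maint·R ≈ 1615 × 1.65186 ≈ 2667.75 mg.

2668 mg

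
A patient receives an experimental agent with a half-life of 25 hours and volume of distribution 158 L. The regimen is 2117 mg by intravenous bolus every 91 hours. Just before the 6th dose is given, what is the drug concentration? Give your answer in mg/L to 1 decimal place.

1.2 mg/L

f = (1/2)^(τ/t½) = (1/2)^(91/25) ≈ 0.0802.
C₀ = D/Vd = 2117/158 ≈ 13.399 mg/L.
Before the 6th dose, 5 doses have been given. Superposition: Cmin = C₀·(f + f² + … + f^5).
≈ 13.399 × (0.0802 + 0.0064 + 0.0005 + 0.0000 + 0.0000) ≈ 13.399 × 0.0871 ≈ 1.167 mg/L.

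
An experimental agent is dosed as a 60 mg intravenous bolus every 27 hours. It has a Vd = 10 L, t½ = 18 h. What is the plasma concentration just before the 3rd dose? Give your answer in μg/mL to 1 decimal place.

f = (1/2)^(τ/t½) = (1/2)^(27/18) ≈ 0.3536.
C₀ = D/Vd = 60/10 ≈ 6.000 μg/mL.
Before the 3rd dose, 2 doses have been given. Superposition: Cmin = C₀·(f + f²).
≈ 6.000 × (0.3536 + 0.1250) ≈ 6.000 × 0.4786 ≈ 2.872 μg/mL.

2.9 μg/mL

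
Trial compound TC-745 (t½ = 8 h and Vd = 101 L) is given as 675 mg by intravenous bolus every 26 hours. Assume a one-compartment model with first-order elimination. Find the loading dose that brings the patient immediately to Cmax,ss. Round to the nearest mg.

754 mg

f = (1/2)^(26/8) ≈ 0.105112; accumulation ratio R = 1/(1−f) ≈ 1.11746.
Loading dose to hit Cmax,ss on first dose: D_load = D_maint·R ≈ 675 × 1.11746 ≈ 754.29 mg.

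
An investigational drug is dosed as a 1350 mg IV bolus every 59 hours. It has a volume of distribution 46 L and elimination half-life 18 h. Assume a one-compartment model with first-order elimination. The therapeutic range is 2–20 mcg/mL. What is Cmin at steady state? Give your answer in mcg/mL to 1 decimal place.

3.4 mcg/mL

τ/t½ = 59/18 ≈ 3.2778, so fraction remaining f = (1/2)^(59/18) ≈ 0.1031.
Accumulation ratio R = 1/(1 − f) ≈ 1/0.8969 ≈ 1.1150.
Each bolus raises the concentration by D/Vd = 1350/46 ≈ 29.348 mcg/mL.
Cmax,ss = C₀/(1 − f) ≈ 29.348/0.8969 ≈ 32.722 mcg/mL.
One interval later, Cmin,ss = Cmax,ss·e^(−kτ) ≈ 32.722 × 0.1031 ≈ 3.374 mcg/mL.
Trough 3.4 mcg/mL vs MEC 2 mcg/mL: adequate.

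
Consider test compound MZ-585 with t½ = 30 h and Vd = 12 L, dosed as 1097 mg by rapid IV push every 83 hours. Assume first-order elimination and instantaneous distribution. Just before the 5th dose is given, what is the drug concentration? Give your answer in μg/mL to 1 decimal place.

f = (1/2)^(τ/t½) = (1/2)^(83/30) ≈ 0.1469.
C₀ = D/Vd = 1097/12 ≈ 91.417 μg/mL.
Before the 5th dose, 4 doses have been given. Superposition: Cmin = C₀·(f + f² + … + f^4).
≈ 91.417 × (0.1469 + 0.0216 + 0.0032 + 0.0005) ≈ 91.417 × 0.1722 ≈ 15.742 μg/mL.

15.7 μg/mL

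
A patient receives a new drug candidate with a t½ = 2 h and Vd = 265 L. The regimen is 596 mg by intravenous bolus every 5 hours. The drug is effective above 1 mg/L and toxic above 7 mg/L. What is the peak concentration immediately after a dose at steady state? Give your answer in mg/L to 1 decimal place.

2.7 mg/L

Over one 5-h interval, 5/2 ≈ 2.5 half-lives elapse, leaving f ≈ 0.1768 of each dose.
Accumulation ratio R = 1/(1 − f) ≈ 1/0.8232 ≈ 1.2148.
Single-dose peak C₀ = D/Vd = 596/265 ≈ 2.249 mg/L.
Cmax,ss = C₀/(1 − f) ≈ 2.249/0.8232 ≈ 2.732 mg/L.
Peak 2.7 mg/L vs MTC 7 mg/L: below toxic threshold.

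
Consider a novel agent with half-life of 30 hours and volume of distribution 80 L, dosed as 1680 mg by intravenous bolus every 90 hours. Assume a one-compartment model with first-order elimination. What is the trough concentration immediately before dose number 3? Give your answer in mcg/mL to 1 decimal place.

3.0 mcg/mL

f = (1/2)^(τ/t½) = (1/2)^(90/30) ≈ 0.1250.
C₀ = D/Vd = 1680/80 ≈ 21.000 mcg/mL.
Before the 3rd dose, 2 doses have been given. Superposition: Cmin = C₀·(f + f²).
≈ 21.000 × (0.1250 + 0.0156) ≈ 21.000 × 0.1406 ≈ 2.953 mcg/mL.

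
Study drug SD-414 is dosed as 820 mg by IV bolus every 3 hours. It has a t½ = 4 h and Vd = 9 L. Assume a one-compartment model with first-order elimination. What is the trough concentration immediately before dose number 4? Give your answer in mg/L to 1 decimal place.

105.5 mg/L

f = (1/2)^(τ/t½) = (1/2)^(3/4) ≈ 0.5946.
C₀ = D/Vd = 820/9 ≈ 91.111 mg/L.
Before the 4th dose, 3 doses have been given. Superposition: Cmin = C₀·(f + f² + … + f^3).
≈ 91.111 × (0.5946 + 0.3535 + 0.2102) ≈ 91.111 × 1.1583 ≈ 105.534 mg/L.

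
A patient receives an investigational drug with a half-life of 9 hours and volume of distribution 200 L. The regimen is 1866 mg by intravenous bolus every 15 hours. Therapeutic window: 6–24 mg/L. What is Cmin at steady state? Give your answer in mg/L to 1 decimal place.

4.3 mg/L

Over one 15-h interval, 15/9 ≈ 1.6667 half-lives elapse, leaving f ≈ 0.3150 of each dose.
Accumulation ratio R = 1/(1 − f) ≈ 1/0.6850 ≈ 1.4599.
Single-dose peak C₀ = D/Vd = 1866/200 ≈ 9.330 mg/L.
Cmax,ss = C₀/(1 − f) ≈ 9.330/0.6850 ≈ 13.620 mg/L.
One interval later, Cmin,ss = Cmax,ss·e^(−kτ) ≈ 13.620 × 0.3150 ≈ 4.290 mg/L.
Trough 4.3 mg/L vs MEC 6 mg/L: subtherapeutic.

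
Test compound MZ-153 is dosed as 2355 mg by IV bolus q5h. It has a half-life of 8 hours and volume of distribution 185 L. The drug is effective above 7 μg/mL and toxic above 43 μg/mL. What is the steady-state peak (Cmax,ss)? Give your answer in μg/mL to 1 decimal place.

36.2 μg/mL

τ/t½ = 5/8 ≈ 0.625, so fraction remaining f = (1/2)^(5/8) ≈ 0.6484.
At steady state, accumulation factor R = 1/(1 − e^(−kτ)) ≈ 2.8441.
Each bolus raises the concentration by D/Vd = 2355/185 ≈ 12.730 μg/mL.
Steady-state peak Cmax,ss = C₀·R ≈ 12.730 × 2.8441 ≈ 36.205 μg/mL.
Peak 36.2 μg/mL vs MTC 43 μg/mL: below toxic threshold.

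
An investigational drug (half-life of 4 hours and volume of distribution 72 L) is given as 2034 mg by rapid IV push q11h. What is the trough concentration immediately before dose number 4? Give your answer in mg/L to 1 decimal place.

f = (1/2)^(τ/t½) = (1/2)^(11/4) ≈ 0.1487.
C₀ = D/Vd = 2034/72 ≈ 28.250 mg/L.
Before the 4th dose, 3 doses have been given. Superposition: Cmin = C₀·(f + f² + … + f^3).
≈ 28.250 × (0.1487 + 0.0221 + 0.0033) ≈ 28.250 × 0.1741 ≈ 4.918 mg/L.

4.9 mg/L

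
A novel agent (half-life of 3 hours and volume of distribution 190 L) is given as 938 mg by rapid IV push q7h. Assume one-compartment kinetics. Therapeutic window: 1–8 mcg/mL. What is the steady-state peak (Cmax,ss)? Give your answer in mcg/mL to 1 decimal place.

Over one 7-h interval, 7/3 ≈ 2.3333 half-lives elapse, leaving f ≈ 0.1984 of each dose.
Accumulation ratio R = 1/(1 − f) ≈ 1/0.8016 ≈ 1.2475.
Each bolus raises the concentration by D/Vd = 938/190 ≈ 4.937 mcg/mL.
Steady-state peak Cmax,ss = C₀·R ≈ 4.937 × 1.2475 ≈ 6.159 mcg/mL.
Peak 6.2 mcg/mL vs MTC 8 mcg/mL: below toxic threshold.

6.2 mcg/mL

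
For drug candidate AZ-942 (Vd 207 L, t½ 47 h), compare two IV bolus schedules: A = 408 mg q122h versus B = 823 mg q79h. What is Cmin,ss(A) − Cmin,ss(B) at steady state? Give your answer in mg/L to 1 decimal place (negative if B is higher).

-1.4 mg/L

Regimen A: f = (1/2)^(122/47) ≈ 0.1654; Cmin,ss = (408/207)·f/(1−f) ≈ 0.391 mg/L.
Regimen B: f = (1/2)^(79/47) ≈ 0.3119; Cmin,ss = (823/207)·f/(1−f) ≈ 1.802 mg/L.
Difference ≈ 0.391 − 1.802 ≈ -1.411 mg/L.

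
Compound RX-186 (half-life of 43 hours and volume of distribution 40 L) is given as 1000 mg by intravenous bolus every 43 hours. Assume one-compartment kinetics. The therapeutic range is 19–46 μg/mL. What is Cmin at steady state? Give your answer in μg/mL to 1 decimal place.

25.0 μg/mL

τ = 43 h = 1 half-life, so f = (1/2)^1 = 0.5.
At steady state, R = 1/(1 − 0.5) = 2/1.
Single-dose peak C₀ = D/Vd = 1000/40 = 25 μg/mL.
Steady-state peak Cmax,ss = C₀·R = 25 × 2/1 ≈ 50.000 μg/mL.
Steady-state trough Cmin,ss = Cmax,ss·f ≈ 50.000 × 0.5 ≈ 25.000 μg/mL.
Trough 25.0 μg/mL vs MEC 19 μg/mL: adequate.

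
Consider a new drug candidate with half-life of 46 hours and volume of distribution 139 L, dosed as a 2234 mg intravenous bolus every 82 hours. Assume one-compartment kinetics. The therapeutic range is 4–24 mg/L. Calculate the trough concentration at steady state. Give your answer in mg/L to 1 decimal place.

τ/t½ = 82/46 ≈ 1.7826, so fraction remaining f = (1/2)^(82/46) ≈ 0.2907.
At steady state, accumulation factor R = 1/(1 − e^(−kτ)) ≈ 1.4098.
Each bolus raises the concentration by D/Vd = 2234/139 ≈ 16.072 mg/L.
Cmax,ss = C₀/(1 − f) ≈ 16.072/0.7093 ≈ 22.659 mg/L.
One interval later, Cmin,ss = Cmax,ss·e^(−kτ) ≈ 22.659 × 0.2907 ≈ 6.587 mg/L.
Trough 6.6 mg/L vs MEC 4 mg/L: adequate.

6.6 mg/L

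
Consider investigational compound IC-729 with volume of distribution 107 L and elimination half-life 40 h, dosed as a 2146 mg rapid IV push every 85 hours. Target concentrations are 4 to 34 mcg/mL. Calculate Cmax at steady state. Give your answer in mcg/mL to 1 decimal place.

26.0 mcg/mL

τ/t½ = 85/40 ≈ 2.125, so fraction remaining f = (1/2)^(85/40) ≈ 0.2293.
At steady state, accumulation factor R = 1/(1 − e^(−kτ)) ≈ 1.2975.
Single-dose peak C₀ = D/Vd = 2146/107 ≈ 20.056 mcg/mL.
Steady-state peak Cmax,ss = C₀·R ≈ 20.056 × 1.2975 ≈ 26.023 mcg/mL.
Peak 26.0 mcg/mL vs MTC 34 mcg/mL: below toxic threshold.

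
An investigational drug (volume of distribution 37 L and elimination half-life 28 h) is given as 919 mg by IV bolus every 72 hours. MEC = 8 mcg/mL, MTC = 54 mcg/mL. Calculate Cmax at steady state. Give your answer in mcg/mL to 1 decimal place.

29.9 mcg/mL

τ/t½ = 72/28 ≈ 2.5714, so fraction remaining f = (1/2)^(72/28) ≈ 0.1682.
Accumulation ratio R = 1/(1 − f) ≈ 1/0.8318 ≈ 1.2022.
Each bolus raises the concentration by D/Vd = 919/37 ≈ 24.838 mcg/mL.
Cmax,ss = C₀/(1 − f) ≈ 24.838/0.8318 ≈ 29.861 mcg/mL.
Peak 29.9 mcg/mL vs MTC 54 mcg/mL: below toxic threshold.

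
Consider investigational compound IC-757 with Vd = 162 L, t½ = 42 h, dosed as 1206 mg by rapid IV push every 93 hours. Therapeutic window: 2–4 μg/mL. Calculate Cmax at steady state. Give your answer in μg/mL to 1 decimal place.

9.5 μg/mL

Over one 93-h interval, 93/42 ≈ 2.2143 half-lives elapse, leaving f ≈ 0.2155 of each dose.
At steady state, accumulation factor R = 1/(1 − e^(−kτ)) ≈ 1.2747.
Each bolus raises the concentration by D/Vd = 1206/162 ≈ 7.444 μg/mL.
Steady-state peak Cmax,ss = C₀·R ≈ 7.444 × 1.2747 ≈ 9.489 μg/mL.
Peak 9.5 μg/mL vs MTC 4 μg/mL: exceeds toxic threshold.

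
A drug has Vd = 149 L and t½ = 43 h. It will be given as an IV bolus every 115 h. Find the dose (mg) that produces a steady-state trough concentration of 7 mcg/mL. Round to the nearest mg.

5615 mg

τ/t½ = 115/43 ≈ 2.6744, so f = (1/2)^(115/43) ≈ 0.156646.
Cmin,ss = (D/Vd)·f/(1−f), so D = Cmin,ss·Vd·(1−f)/f.
D = 7 × 149 × (1−f)/f ≈ 7 × 149 × 5.38382 ≈ 5615.32 mg.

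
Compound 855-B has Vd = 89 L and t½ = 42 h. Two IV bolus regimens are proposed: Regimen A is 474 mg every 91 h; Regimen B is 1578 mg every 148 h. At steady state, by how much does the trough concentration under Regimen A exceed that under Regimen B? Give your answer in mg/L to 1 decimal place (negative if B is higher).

Regimen A: f = (1/2)^(91/42) ≈ 0.2227; Cmin,ss = (474/89)·f/(1−f) ≈ 1.526 mg/L.
Regimen B: f = (1/2)^(148/42) ≈ 0.0869; Cmin,ss = (1578/89)·f/(1−f) ≈ 1.687 mg/L.
Difference ≈ 1.526 − 1.687 ≈ -0.161 mg/L.

-0.2 mg/L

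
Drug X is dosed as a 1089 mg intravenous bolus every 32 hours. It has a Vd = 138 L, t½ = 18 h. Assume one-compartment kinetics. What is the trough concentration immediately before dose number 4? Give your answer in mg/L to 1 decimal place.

3.2 mg/L

f = (1/2)^(τ/t½) = (1/2)^(32/18) ≈ 0.2916.
C₀ = D/Vd = 1089/138 ≈ 7.891 mg/L.
Before the 4th dose, 3 doses have been given. Superposition: Cmin = C₀·(f + f² + … + f^3).
≈ 7.891 × (0.2916 + 0.0850 + 0.0248) ≈ 7.891 × 0.4014 ≈ 3.167 mg/L.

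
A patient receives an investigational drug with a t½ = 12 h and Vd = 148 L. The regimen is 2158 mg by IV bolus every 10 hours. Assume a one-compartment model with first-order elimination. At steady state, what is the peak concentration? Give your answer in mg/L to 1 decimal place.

τ/t½ = 10/12 ≈ 0.83333, so fraction remaining f = (1/2)^(10/12) ≈ 0.5612.
Accumulation ratio R = 1/(1 − f) ≈ 1/0.4388 ≈ 2.2789.
Each bolus raises the concentration by D/Vd = 2158/148 ≈ 14.581 mg/L.
Steady-state peak Cmax,ss = C₀·R ≈ 14.581 × 2.2789 ≈ 33.229 mg/L.

33.2 mg/L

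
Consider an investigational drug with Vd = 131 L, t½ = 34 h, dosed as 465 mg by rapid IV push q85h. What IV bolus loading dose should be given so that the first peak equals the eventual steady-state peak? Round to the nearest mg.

f = (1/2)^(85/34) ≈ 0.176777; accumulation ratio R = 1/(1−f) ≈ 1.21474.
Loading dose to hit Cmax,ss on first dose: D_load = D_maint·R ≈ 465 × 1.21474 ≈ 564.85 mg.

565 mg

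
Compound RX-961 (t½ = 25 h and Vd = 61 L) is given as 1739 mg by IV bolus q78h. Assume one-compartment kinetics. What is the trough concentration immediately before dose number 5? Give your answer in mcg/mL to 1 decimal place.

f = (1/2)^(τ/t½) = (1/2)^(78/25) ≈ 0.1150.
C₀ = D/Vd = 1739/61 ≈ 28.508 mcg/mL.
Before the 5th dose, 4 doses have been given. Superposition: Cmin = C₀·(f + f² + … + f^4).
≈ 28.508 × (0.1150 + 0.0132 + 0.0015 + 0.0002) ≈ 28.508 × 0.1299 ≈ 3.703 mcg/mL.

3.7 mcg/mL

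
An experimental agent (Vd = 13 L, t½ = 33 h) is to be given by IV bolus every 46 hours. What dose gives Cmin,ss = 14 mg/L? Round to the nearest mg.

τ/t½ = 46/33 ≈ 1.3939, so f = (1/2)^(46/33) ≈ 0.380524.
Cmin,ss = (D/Vd)·f/(1−f), so D = Cmin,ss·Vd·(1−f)/f.
D = 14 × 13 × (1−f)/f ≈ 14 × 13 × 1.62796 ≈ 296.29 mg.

296 mg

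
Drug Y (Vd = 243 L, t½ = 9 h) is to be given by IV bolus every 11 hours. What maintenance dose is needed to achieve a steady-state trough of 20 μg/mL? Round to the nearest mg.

6479 mg

τ/t½ = 11/9 ≈ 1.2222, so f = (1/2)^(11/9) ≈ 0.428622.
Cmin,ss = (D/Vd)·f/(1−f), so D = Cmin,ss·Vd·(1−f)/f.
D = 20 × 243 × (1−f)/f ≈ 20 × 243 × 1.33306 ≈ 6478.67 mg.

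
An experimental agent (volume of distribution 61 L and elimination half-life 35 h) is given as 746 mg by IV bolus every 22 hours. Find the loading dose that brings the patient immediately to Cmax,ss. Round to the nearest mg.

2112 mg

f = (1/2)^(22/35) ≈ 0.646817; accumulation ratio R = 1/(1−f) ≈ 2.83139.
Loading dose to hit Cmax,ss on first dose: D_load = D_maint·R ≈ 746 × 2.83139 ≈ 2112.22 mg.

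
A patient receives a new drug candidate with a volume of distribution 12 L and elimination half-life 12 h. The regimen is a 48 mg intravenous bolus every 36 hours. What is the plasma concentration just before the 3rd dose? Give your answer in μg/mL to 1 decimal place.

0.6 μg/mL

f = (1/2)^(τ/t½) = (1/2)^(36/12) ≈ 0.1250.
C₀ = D/Vd = 48/12 ≈ 4.000 μg/mL.
Before the 3rd dose, 2 doses have been given. Superposition: Cmin = C₀·(f + f²).
≈ 4.000 × (0.1250 + 0.0156) ≈ 4.000 × 0.1406 ≈ 0.562 μg/mL.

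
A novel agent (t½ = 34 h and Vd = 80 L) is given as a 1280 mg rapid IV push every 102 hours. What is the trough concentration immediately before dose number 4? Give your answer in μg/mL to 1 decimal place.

f = (1/2)^(τ/t½) = (1/2)^(102/34) ≈ 0.1250.
C₀ = D/Vd = 1280/80 ≈ 16.000 μg/mL.
Before the 4th dose, 3 doses have been given. Superposition: Cmin = C₀·(f + f² + … + f^3).
≈ 16.000 × (0.1250 + 0.0156 + 0.0020) ≈ 16.000 × 0.1426 ≈ 2.282 μg/mL.

2.3 μg/mL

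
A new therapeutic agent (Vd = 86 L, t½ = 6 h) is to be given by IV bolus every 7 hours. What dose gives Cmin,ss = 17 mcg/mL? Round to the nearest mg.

τ/t½ = 7/6 ≈ 1.1667, so f = (1/2)^(7/6) ≈ 0.445449.
Cmin,ss = (D/Vd)·f/(1−f), so D = Cmin,ss·Vd·(1−f)/f.
D = 17 × 86 × (1−f)/f ≈ 17 × 86 × 1.24493 ≈ 1820.09 mg.

1820 mg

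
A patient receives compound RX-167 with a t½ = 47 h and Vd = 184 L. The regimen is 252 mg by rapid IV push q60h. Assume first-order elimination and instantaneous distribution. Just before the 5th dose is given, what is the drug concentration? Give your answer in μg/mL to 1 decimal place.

0.9 μg/mL

f = (1/2)^(τ/t½) = (1/2)^(60/47) ≈ 0.4128.
C₀ = D/Vd = 252/184 ≈ 1.370 μg/mL.
Before the 5th dose, 4 doses have been given. Superposition: Cmin = C₀·(f + f² + … + f^4).
≈ 1.370 × (0.4128 + 0.1704 + 0.0703 + 0.0290) ≈ 1.370 × 0.6825 ≈ 0.935 μg/mL.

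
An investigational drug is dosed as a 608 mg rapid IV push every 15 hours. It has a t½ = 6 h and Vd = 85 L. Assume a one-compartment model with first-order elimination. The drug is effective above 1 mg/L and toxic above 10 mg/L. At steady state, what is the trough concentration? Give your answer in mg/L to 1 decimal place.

Over one 15-h interval, 15/6 ≈ 2.5 half-lives elapse, leaving f ≈ 0.1768 of each dose.
At steady state, accumulation factor R = 1/(1 − e^(−kτ)) ≈ 1.2148.
Each bolus raises the concentration by D/Vd = 608/85 ≈ 7.153 mg/L.
Steady-state peak Cmax,ss = C₀·R ≈ 7.153 × 1.2148 ≈ 8.689 mg/L.
Steady-state trough Cmin,ss = Cmax,ss·f ≈ 8.689 × 0.1768 ≈ 1.536 mg/L.
Trough 1.5 mg/L vs MEC 1 mg/L: adequate.

1.5 mg/L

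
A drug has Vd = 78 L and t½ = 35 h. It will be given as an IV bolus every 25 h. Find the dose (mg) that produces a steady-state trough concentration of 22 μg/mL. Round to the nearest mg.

1099 mg

τ/t½ = 25/35 ≈ 0.71429, so f = (1/2)^(25/35) ≈ 0.609507.
Cmin,ss = (D/Vd)·f/(1−f), so D = Cmin,ss·Vd·(1−f)/f.
D = 22 × 78 × (1−f)/f ≈ 22 × 78 × 0.64067 ≈ 1099.39 mg.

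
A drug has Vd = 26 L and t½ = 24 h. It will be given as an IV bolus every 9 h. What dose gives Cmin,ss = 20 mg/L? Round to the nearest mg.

154 mg

τ/t½ = 9/24 ≈ 0.375, so f = (1/2)^(9/24) ≈ 0.771105.
Cmin,ss = (D/Vd)·f/(1−f), so D = Cmin,ss·Vd·(1−f)/f.
D = 20 × 26 × (1−f)/f ≈ 20 × 26 × 0.29684 ≈ 154.36 mg.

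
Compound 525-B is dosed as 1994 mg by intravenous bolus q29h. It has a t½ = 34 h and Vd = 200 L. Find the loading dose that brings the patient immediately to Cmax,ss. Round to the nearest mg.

f = (1/2)^(29/34) ≈ 0.553655; accumulation ratio R = 1/(1−f) ≈ 2.24042.
Loading dose to hit Cmax,ss on first dose: D_load = D_maint·R ≈ 1994 × 2.24042 ≈ 4467.40 mg.

4467 mg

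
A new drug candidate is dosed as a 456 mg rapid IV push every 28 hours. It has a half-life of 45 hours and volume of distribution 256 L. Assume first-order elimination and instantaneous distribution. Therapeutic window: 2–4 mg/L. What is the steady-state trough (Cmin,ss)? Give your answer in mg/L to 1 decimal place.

Over one 28-h interval, 28/45 ≈ 0.62222 half-lives elapse, leaving f ≈ 0.6497 of each dose.
Accumulation ratio R = 1/(1 − f) ≈ 1/0.3503 ≈ 2.8547.
Single-dose peak C₀ = D/Vd = 456/256 ≈ 1.781 mg/L.
Steady-state peak Cmax,ss = C₀·R ≈ 1.781 × 2.8547 ≈ 5.084 mg/L.
Steady-state trough Cmin,ss = Cmax,ss·f ≈ 5.084 × 0.6497 ≈ 3.303 mg/L.
Trough 3.3 mg/L vs MEC 2 mg/L: adequate.

3.3 mg/L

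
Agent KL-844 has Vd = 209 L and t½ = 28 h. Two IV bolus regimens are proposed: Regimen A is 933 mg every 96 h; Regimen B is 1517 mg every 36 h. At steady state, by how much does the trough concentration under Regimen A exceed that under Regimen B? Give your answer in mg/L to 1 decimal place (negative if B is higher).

Regimen A: f = (1/2)^(96/28) ≈ 0.0929; Cmin,ss = (933/209)·f/(1−f) ≈ 0.457 mg/L.
Regimen B: f = (1/2)^(36/28) ≈ 0.4102; Cmin,ss = (1517/209)·f/(1−f) ≈ 5.048 mg/L.
Difference ≈ 0.457 − 5.048 ≈ -4.591 mg/L.

-4.6 mg/L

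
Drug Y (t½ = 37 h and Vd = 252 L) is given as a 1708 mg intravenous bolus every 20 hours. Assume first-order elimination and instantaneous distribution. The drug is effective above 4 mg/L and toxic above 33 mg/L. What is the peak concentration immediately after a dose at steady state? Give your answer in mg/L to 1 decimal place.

21.7 mg/L

Over one 20-h interval, 20/37 ≈ 0.54054 half-lives elapse, leaving f ≈ 0.6875 of each dose.
Accumulation ratio R = 1/(1 − f) ≈ 1/0.3125 ≈ 3.2000.
Single-dose peak C₀ = D/Vd = 1708/252 ≈ 6.778 mg/L.
Steady-state peak Cmax,ss = C₀·R ≈ 6.778 × 3.2000 ≈ 21.690 mg/L.
Peak 21.7 mg/L vs MTC 33 mg/L: below toxic threshold.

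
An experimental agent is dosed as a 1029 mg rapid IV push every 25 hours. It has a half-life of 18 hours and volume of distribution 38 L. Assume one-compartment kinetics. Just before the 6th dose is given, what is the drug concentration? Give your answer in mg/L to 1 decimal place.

f = (1/2)^(τ/t½) = (1/2)^(25/18) ≈ 0.3819.
C₀ = D/Vd = 1029/38 ≈ 27.079 mg/L.
Before the 6th dose, 5 doses have been given. Superposition: Cmin = C₀·(f + f² + … + f^5).
≈ 27.079 × (0.3819 + 0.1458 + 0.0557 + 0.0213 + 0.0081) ≈ 27.079 × 0.6128 ≈ 16.594 mg/L.

16.6 mg/L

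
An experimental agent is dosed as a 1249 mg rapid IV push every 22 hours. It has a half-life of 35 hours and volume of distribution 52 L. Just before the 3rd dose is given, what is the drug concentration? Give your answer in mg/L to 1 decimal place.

25.6 mg/L

f = (1/2)^(τ/t½) = (1/2)^(22/35) ≈ 0.6468.
C₀ = D/Vd = 1249/52 ≈ 24.019 mg/L.
Before the 3rd dose, 2 doses have been given. Superposition: Cmin = C₀·(f + f²).
≈ 24.019 × (0.6468 + 0.4184) ≈ 24.019 × 1.0652 ≈ 25.585 mg/L.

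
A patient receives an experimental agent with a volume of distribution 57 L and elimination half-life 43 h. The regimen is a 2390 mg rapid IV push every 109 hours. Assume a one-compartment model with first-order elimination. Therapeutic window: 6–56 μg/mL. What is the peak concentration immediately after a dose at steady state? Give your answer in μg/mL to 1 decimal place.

50.7 μg/mL

τ/t½ = 109/43 ≈ 2.5349, so fraction remaining f = (1/2)^(109/43) ≈ 0.1726.
At steady state, accumulation factor R = 1/(1 − e^(−kτ)) ≈ 1.2086.
Single-dose peak C₀ = D/Vd = 2390/57 ≈ 41.930 μg/mL.
Steady-state peak Cmax,ss = C₀·R ≈ 41.930 × 1.2086 ≈ 50.677 μg/mL.
Peak 50.7 μg/mL vs MTC 56 μg/mL: below toxic threshold.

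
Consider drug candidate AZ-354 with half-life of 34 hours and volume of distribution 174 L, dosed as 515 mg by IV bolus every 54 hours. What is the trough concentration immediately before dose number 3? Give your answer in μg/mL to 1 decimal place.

f = (1/2)^(τ/t½) = (1/2)^(54/34) ≈ 0.3326.
C₀ = D/Vd = 515/174 ≈ 2.960 μg/mL.
Before the 3rd dose, 2 doses have been given. Superposition: Cmin = C₀·(f + f²).
≈ 2.960 × (0.3326 + 0.1106) ≈ 2.960 × 0.4432 ≈ 1.312 μg/mL.

1.3 μg/mL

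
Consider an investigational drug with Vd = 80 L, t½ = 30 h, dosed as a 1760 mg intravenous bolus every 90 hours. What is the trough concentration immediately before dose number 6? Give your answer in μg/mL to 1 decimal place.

f = (1/2)^(τ/t½) = (1/2)^(90/30) ≈ 0.1250.
C₀ = D/Vd = 1760/80 ≈ 22.000 μg/mL.
Before the 6th dose, 5 doses have been given. Superposition: Cmin = C₀·(f + f² + … + f^5).
≈ 22.000 × (0.1250 + 0.0156 + 0.0020 + 0.0002 + 0.0000) ≈ 22.000 × 0.1428 ≈ 3.142 μg/mL.

3.1 μg/mL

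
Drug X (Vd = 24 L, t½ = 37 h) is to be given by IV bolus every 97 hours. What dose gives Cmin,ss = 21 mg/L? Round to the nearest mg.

τ/t½ = 97/37 ≈ 2.6216, so f = (1/2)^(97/37) ≈ 0.162485.
Cmin,ss = (D/Vd)·f/(1−f), so D = Cmin,ss·Vd·(1−f)/f.
D = 21 × 24 × (1−f)/f ≈ 21 × 24 × 5.15441 ≈ 2597.82 mg.

2598 mg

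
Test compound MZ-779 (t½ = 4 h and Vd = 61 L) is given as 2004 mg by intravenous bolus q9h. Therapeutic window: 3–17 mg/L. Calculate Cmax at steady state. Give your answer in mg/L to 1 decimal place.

τ/t½ = 9/4 ≈ 2.25, so fraction remaining f = (1/2)^(9/4) ≈ 0.2102.
Accumulation ratio R = 1/(1 − f) ≈ 1/0.7898 ≈ 1.2661.
Single-dose peak C₀ = D/Vd = 2004/61 ≈ 32.852 mg/L.
Cmax,ss = C₀/(1 − f) ≈ 32.852/0.7898 ≈ 41.595 mg/L.
Peak 41.6 mg/L vs MTC 17 mg/L: exceeds toxic threshold.

41.6 mg/L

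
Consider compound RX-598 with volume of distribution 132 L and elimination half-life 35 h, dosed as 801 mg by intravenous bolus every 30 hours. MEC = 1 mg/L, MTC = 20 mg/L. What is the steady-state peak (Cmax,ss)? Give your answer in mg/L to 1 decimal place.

13.5 mg/L

Over one 30-h interval, 30/35 ≈ 0.85714 half-lives elapse, leaving f ≈ 0.5520 of each dose.
Accumulation ratio R = 1/(1 − f) ≈ 1/0.4480 ≈ 2.2321.
Single-dose peak C₀ = D/Vd = 801/132 ≈ 6.068 mg/L.
Steady-state peak Cmax,ss = C₀·R ≈ 6.068 × 2.2321 ≈ 13.544 mg/L.
Peak 13.5 mg/L vs MTC 20 mg/L: below toxic threshold.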